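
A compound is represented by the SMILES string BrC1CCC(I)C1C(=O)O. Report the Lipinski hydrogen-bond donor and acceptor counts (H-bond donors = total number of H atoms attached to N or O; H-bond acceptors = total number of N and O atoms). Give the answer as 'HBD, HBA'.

1, 2

Donors: find every N or O and count the H atoms it carries.
  atom 9 (O): bond orders sum to 2 → 0 H
  atom 10 (O): bond orders sum to 1 → 1 H
Lipinski HBD = 1.
Acceptors: N atoms = 0, O atoms = 2 → HBA = 2.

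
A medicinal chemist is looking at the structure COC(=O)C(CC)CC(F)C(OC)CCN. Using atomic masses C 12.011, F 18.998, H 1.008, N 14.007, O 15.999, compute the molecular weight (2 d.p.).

235.30 g/mol

First, the molecular formula is C11H22FNO3 (counting implicit H from valence).
  C: 11 × 12.011 = 132.121
  F: 1 × 18.998 = 18.998
  H: 22 × 1.008 = 22.176
  N: 1 × 14.007 = 14.007
  O: 3 × 15.999 = 47.997
Sum: 11×12.011 + 1×18.998 + 22×1.008 + 1×14.007 + 3×15.999 = 235.299 → 235.30 g/mol.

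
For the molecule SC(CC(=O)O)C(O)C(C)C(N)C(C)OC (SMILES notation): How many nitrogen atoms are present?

1

Scan the SMILES for N atoms (remember two-letter symbols like Cl and Br are single atoms).
Nitrogen count: 1.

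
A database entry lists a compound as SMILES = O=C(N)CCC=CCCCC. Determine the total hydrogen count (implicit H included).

Walk through each heavy atom and fill implicit hydrogens from standard valence (C 4, N 3, O 2, S 2, halogen 1):
  atom 1: O, bond orders sum to 2 (valence 2) → 0 H
  atom 2: C, bond orders sum to 4 (valence 4) → 0 H
  atom 3: N, bond orders sum to 1 (valence 3) → 2 H
  atom 4: C, bond orders sum to 2 (valence 4) → 2 H
  atom 5: C, bond orders sum to 2 (valence 4) → 2 H
  atom 6: C, bond orders sum to 3 (valence 4) → 1 H
  atom 7: C, bond orders sum to 3 (valence 4) → 1 H
  atom 8: C, bond orders sum to 2 (valence 4) → 2 H
  atom 9: C, bond orders sum to 2 (valence 4) → 2 H
  atom 10: C, bond orders sum to 2 (valence 4) → 2 H
  atom 11: C, bond orders sum to 1 (valence 4) → 3 H
Total hydrogens: 17.

17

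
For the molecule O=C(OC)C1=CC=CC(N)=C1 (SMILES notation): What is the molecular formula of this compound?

Walk through each heavy atom and fill implicit hydrogens from standard valence (C 4, N 3, O 2, S 2, halogen 1):
  atom 1: O, bond orders sum to 2 (valence 2) → 0 H
  atom 2: C, bond orders sum to 4 (valence 4) → 0 H
  atom 3: O, bond orders sum to 2 (valence 2) → 0 H
  atom 4: C, bond orders sum to 1 (valence 4) → 3 H
  atom 5: C, bond orders sum to 4 (valence 4) → 0 H
  atom 6: C, bond orders sum to 3 (valence 4) → 1 H
  atom 7: C, bond orders sum to 3 (valence 4) → 1 H
  atom 8: C, bond orders sum to 3 (valence 4) → 1 H
  atom 9: C, bond orders sum to 4 (valence 4) → 0 H
  atom 10: N, bond orders sum to 1 (valence 3) → 2 H
  atom 11: C, bond orders sum to 3 (valence 4) → 1 H
Totals → C:8, H:9, N:1, O:2.

C8H9NO2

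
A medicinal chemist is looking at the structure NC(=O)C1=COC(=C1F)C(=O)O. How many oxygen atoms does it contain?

Scan the SMILES for O atoms (remember two-letter symbols like Cl and Br are single atoms).
Oxygen count: 4.

4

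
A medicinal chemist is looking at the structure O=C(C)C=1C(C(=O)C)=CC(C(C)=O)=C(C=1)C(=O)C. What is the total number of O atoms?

4

Scan the SMILES for O atoms (remember two-letter symbols like Cl and Br are single atoms).
Oxygen count: 4.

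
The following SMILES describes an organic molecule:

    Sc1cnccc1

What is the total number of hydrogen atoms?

5

Walk through each heavy atom and fill implicit hydrogens from standard valence (C 4, N 3, O 2, S 2, halogen 1); for lowercase aromatic atoms, an aromatic c carries 1 H when it has two neighbours and 0 H with three, and aromatic n carries 0 H:
  atom 1: S, bond orders sum to 1 (valence 2) → 1 H
  atom 2: aromatic c, 3 neighbours → 0 H
  atom 3: aromatic c, 2 neighbours → 1 H
  atom 4: aromatic n, 2 neighbours → 0 H
  atom 5: aromatic c, 2 neighbours → 1 H
  atom 6: aromatic c, 2 neighbours → 1 H
  atom 7: aromatic c, 2 neighbours → 1 H
Total hydrogens: 5.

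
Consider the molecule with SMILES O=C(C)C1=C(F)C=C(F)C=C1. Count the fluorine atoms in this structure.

Scan the SMILES for F atoms (remember two-letter symbols like Cl and Br are single atoms).
Fluorine count: 2.

2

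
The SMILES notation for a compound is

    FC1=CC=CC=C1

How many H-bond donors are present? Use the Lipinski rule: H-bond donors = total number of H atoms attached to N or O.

0

Donors: find every N or O and count the H atoms it carries.
  (no N or O atoms present)
Lipinski HBD = 0.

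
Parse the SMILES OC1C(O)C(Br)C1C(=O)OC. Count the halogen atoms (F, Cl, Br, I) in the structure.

Halogen atoms appear at heavy-atom position 6 (1×Br).
Other groups present: 1 ester, 2 hydroxyl.
Halogen count: 1.

1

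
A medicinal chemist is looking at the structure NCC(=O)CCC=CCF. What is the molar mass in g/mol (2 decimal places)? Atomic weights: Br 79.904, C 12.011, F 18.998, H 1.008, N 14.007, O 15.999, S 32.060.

145.18 g/mol

First, the molecular formula is C7H12FNO (counting implicit H from valence).
  C: 7 × 12.011 = 84.077
  F: 1 × 18.998 = 18.998
  H: 12 × 1.008 = 12.096
  N: 1 × 14.007 = 14.007
  O: 1 × 15.999 = 15.999
Sum: 7×12.011 + 1×18.998 + 12×1.008 + 1×14.007 + 1×15.999 = 145.177 → 145.18 g/mol.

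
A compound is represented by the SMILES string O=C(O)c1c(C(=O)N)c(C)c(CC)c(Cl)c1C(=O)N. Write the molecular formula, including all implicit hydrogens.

Walk through each heavy atom and fill implicit hydrogens from standard valence (C 4, N 3, O 2, S 2, halogen 1); for lowercase aromatic atoms, an aromatic c carries 1 H when it has two neighbours and 0 H with three, and aromatic n carries 0 H:
  atom 1: O, bond orders sum to 2 (valence 2) → 0 H
  atom 2: C, bond orders sum to 4 (valence 4) → 0 H
  atom 3: O, bond orders sum to 1 (valence 2) → 1 H
  atom 4: aromatic c, 3 neighbours → 0 H
  atom 5: aromatic c, 3 neighbours → 0 H
  atom 6: C, bond orders sum to 4 (valence 4) → 0 H
  atom 7: O, bond orders sum to 2 (valence 2) → 0 H
  atom 8: N, bond orders sum to 1 (valence 3) → 2 H
  atom 9: aromatic c, 3 neighbours → 0 H
  atom 10: C, bond orders sum to 1 (valence 4) → 3 H
  atom 11: aromatic c, 3 neighbours → 0 H
  atom 12: C, bond orders sum to 2 (valence 4) → 2 H
  atom 13: C, bond orders sum to 1 (valence 4) → 3 H
  atom 14: aromatic c, 3 neighbours → 0 H
  atom 15: Cl (halogen, monovalent) → 0 H
  atom 16: aromatic c, 3 neighbours → 0 H
  atom 17: C, bond orders sum to 4 (valence 4) → 0 H
  atom 18: O, bond orders sum to 2 (valence 2) → 0 H
  atom 19: N, bond orders sum to 1 (valence 3) → 2 H
Totals → C:12, H:13, Cl:1, N:2, O:4.
In Hill order: C12H13ClN2O4.

C12H13ClN2O4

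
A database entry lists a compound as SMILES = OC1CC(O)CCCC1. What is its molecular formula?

C7H14O2

Walk through each heavy atom and fill implicit hydrogens from standard valence (C 4, N 3, O 2, S 2, halogen 1):
  atom 1: O, bond orders sum to 1 (valence 2) → 1 H
  atom 2: C, bond orders sum to 3 (valence 4) → 1 H
  atom 3: C, bond orders sum to 2 (valence 4) → 2 H
  atom 4: C, bond orders sum to 3 (valence 4) → 1 H
  atom 5: O, bond orders sum to 1 (valence 2) → 1 H
  atom 6: C, bond orders sum to 2 (valence 4) → 2 H
  atom 7: C, bond orders sum to 2 (valence 4) → 2 H
  atom 8: C, bond orders sum to 2 (valence 4) → 2 H
  atom 9: C, bond orders sum to 2 (valence 4) → 2 H
Totals → C:7, H:14, O:2.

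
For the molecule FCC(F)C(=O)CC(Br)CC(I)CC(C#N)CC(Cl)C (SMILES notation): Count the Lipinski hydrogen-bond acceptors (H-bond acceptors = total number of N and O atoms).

N atoms: 1; O atoms: 1.
Lipinski HBA = 1 + 1 = 2.

2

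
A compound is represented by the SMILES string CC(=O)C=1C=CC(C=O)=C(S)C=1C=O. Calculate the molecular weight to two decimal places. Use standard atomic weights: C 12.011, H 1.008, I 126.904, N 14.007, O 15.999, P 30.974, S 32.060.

First, the molecular formula is C10H8O3S (counting implicit H from valence).
  C: 10 × 12.011 = 120.110
  H: 8 × 1.008 = 8.064
  O: 3 × 15.999 = 47.997
  S: 1 × 32.060 = 32.060
Sum: 10×12.011 + 8×1.008 + 3×15.999 + 1×32.060 = 208.231 → 208.23 g/mol.

208.23 g/mol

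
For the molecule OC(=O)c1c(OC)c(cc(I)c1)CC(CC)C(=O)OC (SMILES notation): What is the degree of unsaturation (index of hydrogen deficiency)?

Molecular formula: C14H17IO5.
DoU = (2C + 2 + N − H − X) / 2, where X is the halogen count and O/S are ignored.
    = (2·14 + 2 + 0 − 17 − 1) / 2 = 12 / 2 = 6.

6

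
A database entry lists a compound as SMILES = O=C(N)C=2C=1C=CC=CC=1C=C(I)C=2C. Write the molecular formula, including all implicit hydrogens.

C12H10INO

Walk through each heavy atom and fill implicit hydrogens from standard valence (C 4, N 3, O 2, S 2, halogen 1):
  atom 1: O, bond orders sum to 2 (valence 2) → 0 H
  atom 2: C, bond orders sum to 4 (valence 4) → 0 H
  atom 3: N, bond orders sum to 1 (valence 3) → 2 H
  atom 4: C, bond orders sum to 4 (valence 4) → 0 H
  atom 5: C, bond orders sum to 4 (valence 4) → 0 H
  atom 6: C, bond orders sum to 3 (valence 4) → 1 H
  atom 7: C, bond orders sum to 3 (valence 4) → 1 H
  atom 8: C, bond orders sum to 3 (valence 4) → 1 H
  atom 9: C, bond orders sum to 3 (valence 4) → 1 H
  atom 10: C, bond orders sum to 4 (valence 4) → 0 H
  atom 11: C, bond orders sum to 3 (valence 4) → 1 H
  atom 12: C, bond orders sum to 4 (valence 4) → 0 H
  atom 13: I (halogen, monovalent) → 0 H
  atom 14: C, bond orders sum to 4 (valence 4) → 0 H
  atom 15: C, bond orders sum to 1 (valence 4) → 3 H
Totals → C:12, H:10, I:1, N:1, O:1.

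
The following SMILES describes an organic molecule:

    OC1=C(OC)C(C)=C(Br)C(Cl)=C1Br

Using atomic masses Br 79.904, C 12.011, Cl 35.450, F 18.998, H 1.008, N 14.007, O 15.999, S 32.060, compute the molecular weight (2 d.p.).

First, the molecular formula is C8H7Br2ClO2 (counting implicit H from valence).
  Br: 2 × 79.904 = 159.808
  C: 8 × 12.011 = 96.088
  Cl: 1 × 35.450 = 35.450
  H: 7 × 1.008 = 7.056
  O: 2 × 15.999 = 31.998
Sum: 2×79.904 + 8×12.011 + 1×35.450 + 7×1.008 + 2×15.999 = 330.400 → 330.40 g/mol.

330.40 g/mol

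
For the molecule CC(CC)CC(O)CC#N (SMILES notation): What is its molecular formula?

Walk through each heavy atom and fill implicit hydrogens from standard valence (C 4, N 3, O 2, S 2, halogen 1):
  atom 1: C, bond orders sum to 1 (valence 4) → 3 H
  atom 2: C, bond orders sum to 3 (valence 4) → 1 H
  atom 3: C, bond orders sum to 2 (valence 4) → 2 H
  atom 4: C, bond orders sum to 1 (valence 4) → 3 H
  atom 5: C, bond orders sum to 2 (valence 4) → 2 H
  atom 6: C, bond orders sum to 3 (valence 4) → 1 H
  atom 7: O, bond orders sum to 1 (valence 2) → 1 H
  atom 8: C, bond orders sum to 2 (valence 4) → 2 H
  atom 9: C, bond orders sum to 4 (valence 4) → 0 H
  atom 10: N, bond orders sum to 3 (valence 3) → 0 H
Totals → C:8, H:15, N:1, O:1.

C8H15NO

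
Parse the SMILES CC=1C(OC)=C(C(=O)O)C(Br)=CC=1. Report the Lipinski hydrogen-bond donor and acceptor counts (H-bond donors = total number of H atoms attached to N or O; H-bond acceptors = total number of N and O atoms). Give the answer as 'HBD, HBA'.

Donors: find every N or O and count the H atoms it carries.
  atom 4 (O): bond orders sum to 2 → 0 H
  atom 8 (O): bond orders sum to 2 → 0 H
  atom 9 (O): bond orders sum to 1 → 1 H
Lipinski HBD = 1.
Acceptors: N atoms = 0, O atoms = 3 → HBA = 3.

1, 3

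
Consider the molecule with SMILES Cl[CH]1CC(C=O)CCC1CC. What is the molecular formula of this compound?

Walk through each heavy atom and fill implicit hydrogens from standard valence (C 4, N 3, O 2, S 2, halogen 1):
  atom 1: Cl (halogen, monovalent) → 0 H
  atom 2: C with explicit H count 1
  atom 3: C, bond orders sum to 2 (valence 4) → 2 H
  atom 4: C, bond orders sum to 3 (valence 4) → 1 H
  atom 5: C, bond orders sum to 3 (valence 4) → 1 H
  atom 6: O, bond orders sum to 2 (valence 2) → 0 H
  atom 7: C, bond orders sum to 2 (valence 4) → 2 H
  atom 8: C, bond orders sum to 2 (valence 4) → 2 H
  atom 9: C, bond orders sum to 3 (valence 4) → 1 H
  atom 10: C, bond orders sum to 2 (valence 4) → 2 H
  atom 11: C, bond orders sum to 1 (valence 4) → 3 H
Totals → C:9, H:15, Cl:1, O:1.

C9H15ClO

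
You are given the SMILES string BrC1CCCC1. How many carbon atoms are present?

5

Count every carbon token in the SMILES (each C, including those in ring-closure positions and inside branches).
Carbon count: 5.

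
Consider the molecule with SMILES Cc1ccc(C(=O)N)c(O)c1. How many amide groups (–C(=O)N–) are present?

1

The amide motif appears at heavy-atom position 6 in the SMILES.
Other groups present: 1 hydroxyl.
Amide count: 1.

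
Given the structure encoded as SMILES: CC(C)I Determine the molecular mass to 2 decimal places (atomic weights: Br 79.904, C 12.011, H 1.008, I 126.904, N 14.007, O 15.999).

169.99 g/mol

First, the molecular formula is C3H7I (counting implicit H from valence).
  C: 3 × 12.011 = 36.033
  H: 7 × 1.008 = 7.056
  I: 1 × 126.904 = 126.904
Sum: 3×12.011 + 7×1.008 + 1×126.904 = 169.993 → 169.99 g/mol.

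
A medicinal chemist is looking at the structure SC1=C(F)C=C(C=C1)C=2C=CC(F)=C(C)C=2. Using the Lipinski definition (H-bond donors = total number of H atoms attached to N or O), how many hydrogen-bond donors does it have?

Donors: find every N or O and count the H atoms it carries.
  (no N or O atoms present)
Lipinski HBD = 0.

0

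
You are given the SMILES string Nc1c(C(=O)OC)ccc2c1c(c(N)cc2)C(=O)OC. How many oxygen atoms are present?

4

Scan the SMILES for O atoms (remember two-letter symbols like Cl and Br are single atoms).
Oxygen count: 4.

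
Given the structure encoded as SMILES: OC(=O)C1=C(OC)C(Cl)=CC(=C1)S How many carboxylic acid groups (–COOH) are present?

The carboxylic acid motif appears at heavy-atom position 2 in the SMILES.
Other groups present: 1 ether, 1 thiol.
Carboxylic acid count: 1.

1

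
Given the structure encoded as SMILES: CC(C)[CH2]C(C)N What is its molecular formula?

C6H15N

Walk through each heavy atom and fill implicit hydrogens from standard valence (C 4, N 3, O 2, S 2, halogen 1):
  atom 1: C, bond orders sum to 1 (valence 4) → 3 H
  atom 2: C, bond orders sum to 3 (valence 4) → 1 H
  atom 3: C, bond orders sum to 1 (valence 4) → 3 H
  atom 4: C with explicit H count 2
  atom 5: C, bond orders sum to 3 (valence 4) → 1 H
  atom 6: C, bond orders sum to 1 (valence 4) → 3 H
  atom 7: N, bond orders sum to 1 (valence 3) → 2 H
Totals → C:6, H:15, N:1.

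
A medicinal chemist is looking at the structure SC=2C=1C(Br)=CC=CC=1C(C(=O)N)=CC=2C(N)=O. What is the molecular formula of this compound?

C12H9BrN2O2S

Walk through each heavy atom and fill implicit hydrogens from standard valence (C 4, N 3, O 2, S 2, halogen 1):
  atom 1: S, bond orders sum to 1 (valence 2) → 1 H
  atom 2: C, bond orders sum to 4 (valence 4) → 0 H
  atom 3: C, bond orders sum to 4 (valence 4) → 0 H
  atom 4: C, bond orders sum to 4 (valence 4) → 0 H
  atom 5: Br (halogen, monovalent) → 0 H
  atom 6: C, bond orders sum to 3 (valence 4) → 1 H
  atom 7: C, bond orders sum to 3 (valence 4) → 1 H
  atom 8: C, bond orders sum to 3 (valence 4) → 1 H
  atom 9: C, bond orders sum to 4 (valence 4) → 0 H
  atom 10: C, bond orders sum to 4 (valence 4) → 0 H
  atom 11: C, bond orders sum to 4 (valence 4) → 0 H
  atom 12: O, bond orders sum to 2 (valence 2) → 0 H
  atom 13: N, bond orders sum to 1 (valence 3) → 2 H
  atom 14: C, bond orders sum to 3 (valence 4) → 1 H
  atom 15: C, bond orders sum to 4 (valence 4) → 0 H
  atom 16: C, bond orders sum to 4 (valence 4) → 0 H
  atom 17: N, bond orders sum to 1 (valence 3) → 2 H
  atom 18: O, bond orders sum to 2 (valence 2) → 0 H
Totals → C:12, H:9, Br:1, N:2, O:2, S:1.
In Hill order: C12H9BrN2O2S.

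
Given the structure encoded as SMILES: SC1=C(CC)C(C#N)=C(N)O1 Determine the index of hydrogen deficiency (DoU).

5

Degree of unsaturation = (number of rings) + (number of π bonds).
Ring closures in the SMILES: 1.
π bonds: 2 double bonds (each 1 DoU), 1 triple bond (each 2 DoU) → 4 DoU from unsaturation.
Total DoU = 1 + 4 = 5.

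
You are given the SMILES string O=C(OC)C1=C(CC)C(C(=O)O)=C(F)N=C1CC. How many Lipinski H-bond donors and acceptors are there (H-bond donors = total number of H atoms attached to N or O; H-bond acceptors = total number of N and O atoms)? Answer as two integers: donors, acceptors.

1, 5

Donors: find every N or O and count the H atoms it carries.
  atom 1 (O): bond orders sum to 2 → 0 H
  atom 3 (O): bond orders sum to 2 → 0 H
  atom 11 (O): bond orders sum to 2 → 0 H
  atom 12 (O): bond orders sum to 1 → 1 H
  atom 15 (N): bond orders sum to 3 → 0 H
Lipinski HBD = 1.
Acceptors: N atoms = 1, O atoms = 4 → HBA = 5.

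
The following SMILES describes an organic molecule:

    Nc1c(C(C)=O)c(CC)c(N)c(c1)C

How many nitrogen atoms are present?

2

Scan the SMILES for N atoms (remember two-letter symbols like Cl and Br are single atoms).
Nitrogen count: 2.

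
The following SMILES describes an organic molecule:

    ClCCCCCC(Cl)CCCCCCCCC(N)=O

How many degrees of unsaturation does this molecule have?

1

Molecular formula: C15H29Cl2NO.
DoU = (2C + 2 + N − H − X) / 2, where X is the halogen count and O/S are ignored.
    = (2·15 + 2 + 1 − 29 − 2) / 2 = 2 / 2 = 1.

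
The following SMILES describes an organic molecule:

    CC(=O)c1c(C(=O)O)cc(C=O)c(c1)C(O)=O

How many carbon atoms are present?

11

Count every carbon token in the SMILES (each C, including those in ring-closure positions and inside branches).
Carbon count: 11.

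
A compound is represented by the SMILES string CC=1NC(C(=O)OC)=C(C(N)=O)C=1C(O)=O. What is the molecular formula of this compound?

Walk through each heavy atom and fill implicit hydrogens from standard valence (C 4, N 3, O 2, S 2, halogen 1):
  atom 1: C, bond orders sum to 1 (valence 4) → 3 H
  atom 2: C, bond orders sum to 4 (valence 4) → 0 H
  atom 3: N, bond orders sum to 2 (valence 3) → 1 H
  atom 4: C, bond orders sum to 4 (valence 4) → 0 H
  atom 5: C, bond orders sum to 4 (valence 4) → 0 H
  atom 6: O, bond orders sum to 2 (valence 2) → 0 H
  atom 7: O, bond orders sum to 2 (valence 2) → 0 H
  atom 8: C, bond orders sum to 1 (valence 4) → 3 H
  atom 9: C, bond orders sum to 4 (valence 4) → 0 H
  atom 10: C, bond orders sum to 4 (valence 4) → 0 H
  atom 11: N, bond orders sum to 1 (valence 3) → 2 H
  atom 12: O, bond orders sum to 2 (valence 2) → 0 H
  atom 13: C, bond orders sum to 4 (valence 4) → 0 H
  atom 14: C, bond orders sum to 4 (valence 4) → 0 H
  atom 15: O, bond orders sum to 1 (valence 2) → 1 H
  atom 16: O, bond orders sum to 2 (valence 2) → 0 H
Totals → C:9, H:10, N:2, O:5.
In Hill order: C9H10N2O5.

C9H10N2O5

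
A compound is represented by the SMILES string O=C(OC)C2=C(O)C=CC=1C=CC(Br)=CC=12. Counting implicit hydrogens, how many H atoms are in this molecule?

9

Walk through each heavy atom and fill implicit hydrogens from standard valence (C 4, N 3, O 2, S 2, halogen 1):
  atom 1: O, bond orders sum to 2 (valence 2) → 0 H
  atom 2: C, bond orders sum to 4 (valence 4) → 0 H
  atom 3: O, bond orders sum to 2 (valence 2) → 0 H
  atom 4: C, bond orders sum to 1 (valence 4) → 3 H
  atom 5: C, bond orders sum to 4 (valence 4) → 0 H
  atom 6: C, bond orders sum to 4 (valence 4) → 0 H
  atom 7: O, bond orders sum to 1 (valence 2) → 1 H
  atom 8: C, bond orders sum to 3 (valence 4) → 1 H
  atom 9: C, bond orders sum to 3 (valence 4) → 1 H
  atom 10: C, bond orders sum to 4 (valence 4) → 0 H
  atom 11: C, bond orders sum to 3 (valence 4) → 1 H
  atom 12: C, bond orders sum to 3 (valence 4) → 1 H
  atom 13: C, bond orders sum to 4 (valence 4) → 0 H
  atom 14: Br (halogen, monovalent) → 0 H
  atom 15: C, bond orders sum to 3 (valence 4) → 1 H
  atom 16: C, bond orders sum to 4 (valence 4) → 0 H
Total hydrogens: 9.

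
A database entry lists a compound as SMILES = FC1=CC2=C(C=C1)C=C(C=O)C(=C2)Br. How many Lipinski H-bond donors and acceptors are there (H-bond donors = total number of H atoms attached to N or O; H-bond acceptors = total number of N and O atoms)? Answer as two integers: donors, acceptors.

0, 1

Donors: find every N or O and count the H atoms it carries.
  atom 11 (O): bond orders sum to 2 → 0 H
Lipinski HBD = 0.
Acceptors: N atoms = 0, O atoms = 1 → HBA = 1.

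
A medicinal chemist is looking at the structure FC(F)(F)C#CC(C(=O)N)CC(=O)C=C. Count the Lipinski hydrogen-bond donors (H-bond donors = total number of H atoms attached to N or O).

2

Donors: find every N or O and count the H atoms it carries.
  atom 9 (O): bond orders sum to 2 → 0 H
  atom 10 (N): bond orders sum to 1 → 2 H
  atom 13 (O): bond orders sum to 2 → 0 H
Lipinski HBD = 2.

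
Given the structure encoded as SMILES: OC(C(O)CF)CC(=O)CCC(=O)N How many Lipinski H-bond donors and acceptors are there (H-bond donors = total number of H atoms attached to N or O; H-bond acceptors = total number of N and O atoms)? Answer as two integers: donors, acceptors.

Donors: find every N or O and count the H atoms it carries.
  atom 1 (O): bond orders sum to 1 → 1 H
  atom 4 (O): bond orders sum to 1 → 1 H
  atom 9 (O): bond orders sum to 2 → 0 H
  atom 13 (O): bond orders sum to 2 → 0 H
  atom 14 (N): bond orders sum to 1 → 2 H
Lipinski HBD = 4.
Acceptors: N atoms = 1, O atoms = 4 → HBA = 5.

4, 5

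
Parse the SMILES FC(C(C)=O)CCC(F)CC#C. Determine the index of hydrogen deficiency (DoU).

3

Molecular formula: C9H12F2O.
DoU = (2C + 2 + N − H − X) / 2, where X is the halogen count and O/S are ignored.
    = (2·9 + 2 + 0 − 12 − 2) / 2 = 6 / 2 = 3.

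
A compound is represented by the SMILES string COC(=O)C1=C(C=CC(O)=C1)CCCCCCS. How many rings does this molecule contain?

1

In SMILES, each pair of matching ring-closure digits denotes one ring-closing bond; the number of such bonds equals the number of independent rings.
Ring-closure bonds here: 1.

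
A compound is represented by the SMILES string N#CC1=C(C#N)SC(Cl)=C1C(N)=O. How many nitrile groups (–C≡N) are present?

2

The nitrile motif appears at heavy-atom positions 2, 5 in the SMILES.
Other groups present: 1 amide.
Nitrile count: 2.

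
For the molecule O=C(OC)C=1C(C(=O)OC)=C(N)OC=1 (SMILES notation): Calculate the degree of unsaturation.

Degree of unsaturation = (number of rings) + (number of π bonds).
Ring closures in the SMILES: 1.
π bonds: 4 double bonds (each 1 DoU) → 4 DoU from unsaturation.
Total DoU = 1 + 4 = 5.

5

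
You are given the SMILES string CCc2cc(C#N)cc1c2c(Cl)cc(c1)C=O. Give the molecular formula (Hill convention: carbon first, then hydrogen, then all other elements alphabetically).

C14H10ClNO

Walk through each heavy atom and fill implicit hydrogens from standard valence (C 4, N 3, O 2, S 2, halogen 1); for lowercase aromatic atoms, an aromatic c carries 1 H when it has two neighbours and 0 H with three, and aromatic n carries 0 H:
  atom 1: C, bond orders sum to 1 (valence 4) → 3 H
  atom 2: C, bond orders sum to 2 (valence 4) → 2 H
  atom 3: aromatic c, 3 neighbours → 0 H
  atom 4: aromatic c, 2 neighbours → 1 H
  atom 5: aromatic c, 3 neighbours → 0 H
  atom 6: C, bond orders sum to 4 (valence 4) → 0 H
  atom 7: N, bond orders sum to 3 (valence 3) → 0 H
  atom 8: aromatic c, 2 neighbours → 1 H
  atom 9: aromatic c, 3 neighbours → 0 H
  atom 10: aromatic c, 3 neighbours → 0 H
  atom 11: aromatic c, 3 neighbours → 0 H
  atom 12: Cl (halogen, monovalent) → 0 H
  atom 13: aromatic c, 2 neighbours → 1 H
  atom 14: aromatic c, 3 neighbours → 0 H
  atom 15: aromatic c, 2 neighbours → 1 H
  atom 16: C, bond orders sum to 3 (valence 4) → 1 H
  atom 17: O, bond orders sum to 2 (valence 2) → 0 H
Totals → C:14, H:10, Cl:1, N:1, O:1.
In Hill order: C14H10ClNO.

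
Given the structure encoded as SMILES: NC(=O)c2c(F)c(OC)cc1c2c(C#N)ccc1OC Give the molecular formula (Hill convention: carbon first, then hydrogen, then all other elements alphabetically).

Walk through each heavy atom and fill implicit hydrogens from standard valence (C 4, N 3, O 2, S 2, halogen 1); for lowercase aromatic atoms, an aromatic c carries 1 H when it has two neighbours and 0 H with three, and aromatic n carries 0 H:
  atom 1: N, bond orders sum to 1 (valence 3) → 2 H
  atom 2: C, bond orders sum to 4 (valence 4) → 0 H
  atom 3: O, bond orders sum to 2 (valence 2) → 0 H
  atom 4: aromatic c, 3 neighbours → 0 H
  atom 5: aromatic c, 3 neighbours → 0 H
  atom 6: F (halogen, monovalent) → 0 H
  atom 7: aromatic c, 3 neighbours → 0 H
  atom 8: O, bond orders sum to 2 (valence 2) → 0 H
  atom 9: C, bond orders sum to 1 (valence 4) → 3 H
  atom 10: aromatic c, 2 neighbours → 1 H
  atom 11: aromatic c, 3 neighbours → 0 H
  atom 12: aromatic c, 3 neighbours → 0 H
  atom 13: aromatic c, 3 neighbours → 0 H
  atom 14: C, bond orders sum to 4 (valence 4) → 0 H
  atom 15: N, bond orders sum to 3 (valence 3) → 0 H
  atom 16: aromatic c, 2 neighbours → 1 H
  atom 17: aromatic c, 2 neighbours → 1 H
  atom 18: aromatic c, 3 neighbours → 0 H
  atom 19: O, bond orders sum to 2 (valence 2) → 0 H
  atom 20: C, bond orders sum to 1 (valence 4) → 3 H
Totals → C:14, H:11, F:1, N:2, O:3.

C14H11FN2O3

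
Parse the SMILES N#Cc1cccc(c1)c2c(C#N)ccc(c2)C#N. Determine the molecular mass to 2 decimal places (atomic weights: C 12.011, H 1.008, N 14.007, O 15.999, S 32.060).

First, the molecular formula is C15H7N3 (counting implicit H from valence).
  C: 15 × 12.011 = 180.165
  H: 7 × 1.008 = 7.056
  N: 3 × 14.007 = 42.021
Sum: 15×12.011 + 7×1.008 + 3×14.007 = 229.242 → 229.24 g/mol.

229.24 g/mol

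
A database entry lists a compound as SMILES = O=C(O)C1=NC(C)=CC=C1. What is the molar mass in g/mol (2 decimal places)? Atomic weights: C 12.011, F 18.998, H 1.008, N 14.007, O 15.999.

137.14 g/mol

First, the molecular formula is C7H7NO2 (counting implicit H from valence).
  C: 7 × 12.011 = 84.077
  H: 7 × 1.008 = 7.056
  N: 1 × 14.007 = 14.007
  O: 2 × 15.999 = 31.998
Sum: 7×12.011 + 7×1.008 + 1×14.007 + 2×15.999 = 137.138 → 137.14 g/mol.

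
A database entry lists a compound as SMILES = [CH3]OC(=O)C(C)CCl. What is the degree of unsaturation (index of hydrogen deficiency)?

1

Degree of unsaturation = (number of rings) + (number of π bonds).
Ring closures in the SMILES: 0.
π bonds: 1 double bond (each 1 DoU) → 1 DoU from unsaturation.
Total DoU = 0 + 1 = 1.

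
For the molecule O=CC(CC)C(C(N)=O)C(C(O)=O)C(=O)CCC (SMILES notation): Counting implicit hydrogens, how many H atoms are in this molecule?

Walk through each heavy atom and fill implicit hydrogens from standard valence (C 4, N 3, O 2, S 2, halogen 1):
  atom 1: O, bond orders sum to 2 (valence 2) → 0 H
  atom 2: C, bond orders sum to 3 (valence 4) → 1 H
  atom 3: C, bond orders sum to 3 (valence 4) → 1 H
  atom 4: C, bond orders sum to 2 (valence 4) → 2 H
  atom 5: C, bond orders sum to 1 (valence 4) → 3 H
  atom 6: C, bond orders sum to 3 (valence 4) → 1 H
  atom 7: C, bond orders sum to 4 (valence 4) → 0 H
  atom 8: N, bond orders sum to 1 (valence 3) → 2 H
  atom 9: O, bond orders sum to 2 (valence 2) → 0 H
  atom 10: C, bond orders sum to 3 (valence 4) → 1 H
  atom 11: C, bond orders sum to 4 (valence 4) → 0 H
  atom 12: O, bond orders sum to 1 (valence 2) → 1 H
  atom 13: O, bond orders sum to 2 (valence 2) → 0 H
  atom 14: C, bond orders sum to 4 (valence 4) → 0 H
  atom 15: O, bond orders sum to 2 (valence 2) → 0 H
  atom 16: C, bond orders sum to 2 (valence 4) → 2 H
  atom 17: C, bond orders sum to 2 (valence 4) → 2 H
  atom 18: C, bond orders sum to 1 (valence 4) → 3 H
Total hydrogens: 19.

19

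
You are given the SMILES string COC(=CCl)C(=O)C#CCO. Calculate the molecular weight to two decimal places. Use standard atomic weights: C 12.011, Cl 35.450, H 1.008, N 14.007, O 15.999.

First, the molecular formula is C7H7ClO3 (counting implicit H from valence).
  C: 7 × 12.011 = 84.077
  Cl: 1 × 35.450 = 35.450
  H: 7 × 1.008 = 7.056
  O: 3 × 15.999 = 47.997
Sum: 7×12.011 + 1×35.450 + 7×1.008 + 3×15.999 = 174.580 → 174.58 g/mol.

174.58 g/mol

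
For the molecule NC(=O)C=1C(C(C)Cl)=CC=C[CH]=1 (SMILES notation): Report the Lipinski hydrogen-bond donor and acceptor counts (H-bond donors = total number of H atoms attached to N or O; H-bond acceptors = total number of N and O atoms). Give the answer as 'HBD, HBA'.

Donors: find every N or O and count the H atoms it carries.
  atom 1 (N): bond orders sum to 1 → 2 H
  atom 3 (O): bond orders sum to 2 → 0 H
Lipinski HBD = 2.
Acceptors: N atoms = 1, O atoms = 1 → HBA = 2.

2, 2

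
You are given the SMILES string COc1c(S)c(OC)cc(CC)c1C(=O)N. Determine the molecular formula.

Walk through each heavy atom and fill implicit hydrogens from standard valence (C 4, N 3, O 2, S 2, halogen 1); for lowercase aromatic atoms, an aromatic c carries 1 H when it has two neighbours and 0 H with three, and aromatic n carries 0 H:
  atom 1: C, bond orders sum to 1 (valence 4) → 3 H
  atom 2: O, bond orders sum to 2 (valence 2) → 0 H
  atom 3: aromatic c, 3 neighbours → 0 H
  atom 4: aromatic c, 3 neighbours → 0 H
  atom 5: S, bond orders sum to 1 (valence 2) → 1 H
  atom 6: aromatic c, 3 neighbours → 0 H
  atom 7: O, bond orders sum to 2 (valence 2) → 0 H
  atom 8: C, bond orders sum to 1 (valence 4) → 3 H
  atom 9: aromatic c, 2 neighbours → 1 H
  atom 10: aromatic c, 3 neighbours → 0 H
  atom 11: C, bond orders sum to 2 (valence 4) → 2 H
  atom 12: C, bond orders sum to 1 (valence 4) → 3 H
  atom 13: aromatic c, 3 neighbours → 0 H
  atom 14: C, bond orders sum to 4 (valence 4) → 0 H
  atom 15: O, bond orders sum to 2 (valence 2) → 0 H
  atom 16: N, bond orders sum to 1 (valence 3) → 2 H
Totals → C:11, H:15, N:1, O:3, S:1.
In Hill order: C11H15NO3S.

C11H15NO3S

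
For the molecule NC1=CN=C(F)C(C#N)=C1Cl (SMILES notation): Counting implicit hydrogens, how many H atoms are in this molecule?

3

Walk through each heavy atom and fill implicit hydrogens from standard valence (C 4, N 3, O 2, S 2, halogen 1):
  atom 1: N, bond orders sum to 1 (valence 3) → 2 H
  atom 2: C, bond orders sum to 4 (valence 4) → 0 H
  atom 3: C, bond orders sum to 3 (valence 4) → 1 H
  atom 4: N, bond orders sum to 3 (valence 3) → 0 H
  atom 5: C, bond orders sum to 4 (valence 4) → 0 H
  atom 6: F (halogen, monovalent) → 0 H
  atom 7: C, bond orders sum to 4 (valence 4) → 0 H
  atom 8: C, bond orders sum to 4 (valence 4) → 0 H
  atom 9: N, bond orders sum to 3 (valence 3) → 0 H
  atom 10: C, bond orders sum to 4 (valence 4) → 0 H
  atom 11: Cl (halogen, monovalent) → 0 H
Total hydrogens: 3.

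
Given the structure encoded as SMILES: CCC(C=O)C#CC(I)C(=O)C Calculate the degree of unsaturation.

4

Molecular formula: C9H11IO2.
DoU = (2C + 2 + N − H − X) / 2, where X is the halogen count and O/S are ignored.
    = (2·9 + 2 + 0 − 11 − 1) / 2 = 8 / 2 = 4.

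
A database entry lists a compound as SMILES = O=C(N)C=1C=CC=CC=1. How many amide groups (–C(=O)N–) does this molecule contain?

The amide motif appears at heavy-atom position 2 in the SMILES.
Amide count: 1.

1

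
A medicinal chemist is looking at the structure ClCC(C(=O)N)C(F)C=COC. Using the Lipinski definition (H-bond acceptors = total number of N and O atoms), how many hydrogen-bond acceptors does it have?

3

N atoms: 1; O atoms: 2.
Lipinski HBA = 1 + 2 = 3.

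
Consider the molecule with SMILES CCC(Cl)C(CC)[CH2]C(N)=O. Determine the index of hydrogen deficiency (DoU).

1

Degree of unsaturation = (number of rings) + (number of π bonds).
Ring closures in the SMILES: 0.
π bonds: 1 double bond (each 1 DoU) → 1 DoU from unsaturation.
Total DoU = 0 + 1 = 1.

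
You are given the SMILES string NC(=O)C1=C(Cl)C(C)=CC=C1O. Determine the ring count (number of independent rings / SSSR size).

In SMILES, each pair of matching ring-closure digits denotes one ring-closing bond; the number of such bonds equals the number of independent rings.
Ring-closure bonds here: 1.

1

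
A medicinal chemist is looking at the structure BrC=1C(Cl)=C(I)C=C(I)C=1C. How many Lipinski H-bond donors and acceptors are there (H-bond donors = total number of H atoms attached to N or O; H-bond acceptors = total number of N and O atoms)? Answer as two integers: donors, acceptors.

Donors: find every N or O and count the H atoms it carries.
  (no N or O atoms present)
Lipinski HBD = 0.
Acceptors: N atoms = 0, O atoms = 0 → HBA = 0.

0, 0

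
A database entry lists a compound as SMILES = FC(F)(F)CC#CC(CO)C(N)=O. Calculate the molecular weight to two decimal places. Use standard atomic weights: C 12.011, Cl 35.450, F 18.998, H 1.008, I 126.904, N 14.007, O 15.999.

195.14 g/mol

First, the molecular formula is C7H8F3NO2 (counting implicit H from valence).
  C: 7 × 12.011 = 84.077
  F: 3 × 18.998 = 56.994
  H: 8 × 1.008 = 8.064
  N: 1 × 14.007 = 14.007
  O: 2 × 15.999 = 31.998
Sum: 7×12.011 + 3×18.998 + 8×1.008 + 1×14.007 + 2×15.999 = 195.140 → 195.14 g/mol.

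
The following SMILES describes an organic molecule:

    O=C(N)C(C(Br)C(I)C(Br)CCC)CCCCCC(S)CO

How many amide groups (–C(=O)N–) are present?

1

The amide motif appears at heavy-atom position 2 in the SMILES.
Other groups present: 1 hydroxyl, 1 thiol.
Amide count: 1.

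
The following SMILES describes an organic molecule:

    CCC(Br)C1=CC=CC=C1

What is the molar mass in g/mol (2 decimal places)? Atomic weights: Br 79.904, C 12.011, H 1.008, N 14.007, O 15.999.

199.09 g/mol

First, the molecular formula is C9H11Br (counting implicit H from valence).
  Br: 1 × 79.904 = 79.904
  C: 9 × 12.011 = 108.099
  H: 11 × 1.008 = 11.088
Sum: 1×79.904 + 9×12.011 + 11×1.008 = 199.091 → 199.09 g/mol.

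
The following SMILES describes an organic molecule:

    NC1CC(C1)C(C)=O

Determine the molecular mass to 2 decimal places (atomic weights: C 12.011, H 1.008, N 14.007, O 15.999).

First, the molecular formula is C6H11NO (counting implicit H from valence).
  C: 6 × 12.011 = 72.066
  H: 11 × 1.008 = 11.088
  N: 1 × 14.007 = 14.007
  O: 1 × 15.999 = 15.999
Sum: 6×12.011 + 11×1.008 + 1×14.007 + 1×15.999 = 113.160 → 113.16 g/mol.

113.16 g/mol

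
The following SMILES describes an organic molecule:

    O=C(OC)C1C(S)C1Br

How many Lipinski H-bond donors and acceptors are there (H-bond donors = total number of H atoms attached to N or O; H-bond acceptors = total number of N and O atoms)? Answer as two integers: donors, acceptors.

Donors: find every N or O and count the H atoms it carries.
  atom 1 (O): bond orders sum to 2 → 0 H
  atom 3 (O): bond orders sum to 2 → 0 H
Lipinski HBD = 0.
Acceptors: N atoms = 0, O atoms = 2 → HBA = 2.

0, 2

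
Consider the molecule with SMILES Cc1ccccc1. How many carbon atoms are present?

Count every carbon token in the SMILES (each C, including those in ring-closure positions and inside branches).
Carbon count: 7.

7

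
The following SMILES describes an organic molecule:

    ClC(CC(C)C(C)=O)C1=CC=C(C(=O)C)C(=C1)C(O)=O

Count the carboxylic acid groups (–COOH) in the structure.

The carboxylic acid motif appears at heavy-atom position 18 in the SMILES.
Other groups present: 2 ketone.
Carboxylic acid count: 1.

1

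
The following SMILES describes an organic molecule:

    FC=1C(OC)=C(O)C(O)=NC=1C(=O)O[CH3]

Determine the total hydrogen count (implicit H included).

8

Walk through each heavy atom and fill implicit hydrogens from standard valence (C 4, N 3, O 2, S 2, halogen 1):
  atom 1: F (halogen, monovalent) → 0 H
  atom 2: C, bond orders sum to 4 (valence 4) → 0 H
  atom 3: C, bond orders sum to 4 (valence 4) → 0 H
  atom 4: O, bond orders sum to 2 (valence 2) → 0 H
  atom 5: C, bond orders sum to 1 (valence 4) → 3 H
  atom 6: C, bond orders sum to 4 (valence 4) → 0 H
  atom 7: O, bond orders sum to 1 (valence 2) → 1 H
  atom 8: C, bond orders sum to 4 (valence 4) → 0 H
  atom 9: O, bond orders sum to 1 (valence 2) → 1 H
  atom 10: N, bond orders sum to 3 (valence 3) → 0 H
  atom 11: C, bond orders sum to 4 (valence 4) → 0 H
  atom 12: C, bond orders sum to 4 (valence 4) → 0 H
  atom 13: O, bond orders sum to 2 (valence 2) → 0 H
  atom 14: O, bond orders sum to 2 (valence 2) → 0 H
  atom 15: C with explicit H count 3
Total hydrogens: 8.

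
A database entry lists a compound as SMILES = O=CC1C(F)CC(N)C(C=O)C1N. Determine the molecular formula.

C8H13FN2O2

Walk through each heavy atom and fill implicit hydrogens from standard valence (C 4, N 3, O 2, S 2, halogen 1):
  atom 1: O, bond orders sum to 2 (valence 2) → 0 H
  atom 2: C, bond orders sum to 3 (valence 4) → 1 H
  atom 3: C, bond orders sum to 3 (valence 4) → 1 H
  atom 4: C, bond orders sum to 3 (valence 4) → 1 H
  atom 5: F (halogen, monovalent) → 0 H
  atom 6: C, bond orders sum to 2 (valence 4) → 2 H
  atom 7: C, bond orders sum to 3 (valence 4) → 1 H
  atom 8: N, bond orders sum to 1 (valence 3) → 2 H
  atom 9: C, bond orders sum to 3 (valence 4) → 1 H
  atom 10: C, bond orders sum to 3 (valence 4) → 1 H
  atom 11: O, bond orders sum to 2 (valence 2) → 0 H
  atom 12: C, bond orders sum to 3 (valence 4) → 1 H
  atom 13: N, bond orders sum to 1 (valence 3) → 2 H
Totals → C:8, H:13, F:1, N:2, O:2.
In Hill order: C8H13FN2O2.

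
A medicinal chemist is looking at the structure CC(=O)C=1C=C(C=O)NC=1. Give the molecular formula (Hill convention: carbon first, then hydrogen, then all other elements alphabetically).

C7H7NO2

Walk through each heavy atom and fill implicit hydrogens from standard valence (C 4, N 3, O 2, S 2, halogen 1):
  atom 1: C, bond orders sum to 1 (valence 4) → 3 H
  atom 2: C, bond orders sum to 4 (valence 4) → 0 H
  atom 3: O, bond orders sum to 2 (valence 2) → 0 H
  atom 4: C, bond orders sum to 4 (valence 4) → 0 H
  atom 5: C, bond orders sum to 3 (valence 4) → 1 H
  atom 6: C, bond orders sum to 4 (valence 4) → 0 H
  atom 7: C, bond orders sum to 3 (valence 4) → 1 H
  atom 8: O, bond orders sum to 2 (valence 2) → 0 H
  atom 9: N, bond orders sum to 2 (valence 3) → 1 H
  atom 10: C, bond orders sum to 3 (valence 4) → 1 H
Totals → C:7, H:7, N:1, O:2.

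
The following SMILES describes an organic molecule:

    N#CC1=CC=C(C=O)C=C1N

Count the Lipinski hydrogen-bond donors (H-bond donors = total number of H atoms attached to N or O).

Donors: find every N or O and count the H atoms it carries.
  atom 1 (N): bond orders sum to 3 → 0 H
  atom 8 (O): bond orders sum to 2 → 0 H
  atom 11 (N): bond orders sum to 1 → 2 H
Lipinski HBD = 2.

2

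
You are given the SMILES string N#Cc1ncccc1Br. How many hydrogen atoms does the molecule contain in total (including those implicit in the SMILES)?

3

Walk through each heavy atom and fill implicit hydrogens from standard valence (C 4, N 3, O 2, S 2, halogen 1); for lowercase aromatic atoms, an aromatic c carries 1 H when it has two neighbours and 0 H with three, and aromatic n carries 0 H:
  atom 1: N, bond orders sum to 3 (valence 3) → 0 H
  atom 2: C, bond orders sum to 4 (valence 4) → 0 H
  atom 3: aromatic c, 3 neighbours → 0 H
  atom 4: aromatic n, 2 neighbours → 0 H
  atom 5: aromatic c, 2 neighbours → 1 H
  atom 6: aromatic c, 2 neighbours → 1 H
  atom 7: aromatic c, 2 neighbours → 1 H
  atom 8: aromatic c, 3 neighbours → 0 H
  atom 9: Br (halogen, monovalent) → 0 H
Total hydrogens: 3.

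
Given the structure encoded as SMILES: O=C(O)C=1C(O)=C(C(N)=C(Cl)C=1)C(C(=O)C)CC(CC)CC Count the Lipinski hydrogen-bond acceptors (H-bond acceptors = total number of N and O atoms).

N atoms: 1; O atoms: 4.
Lipinski HBA = 1 + 4 = 5.

5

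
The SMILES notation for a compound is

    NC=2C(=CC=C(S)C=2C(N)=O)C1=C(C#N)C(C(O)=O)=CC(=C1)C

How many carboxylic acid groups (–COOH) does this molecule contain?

The carboxylic acid motif appears at heavy-atom position 17 in the SMILES.
Other groups present: 1 amide, 1 nitrile, 1 primary amine, 1 thiol.
Carboxylic acid count: 1.

1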